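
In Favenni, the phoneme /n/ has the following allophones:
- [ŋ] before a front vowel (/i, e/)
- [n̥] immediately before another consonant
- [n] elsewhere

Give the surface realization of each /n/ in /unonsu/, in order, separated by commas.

Occurrence 1 (position 2): no conditioning environment matches → elsewhere allophone [n].
Occurrence 2 (position 4): immediately before another consonant → [n̥].

[n], [n̥]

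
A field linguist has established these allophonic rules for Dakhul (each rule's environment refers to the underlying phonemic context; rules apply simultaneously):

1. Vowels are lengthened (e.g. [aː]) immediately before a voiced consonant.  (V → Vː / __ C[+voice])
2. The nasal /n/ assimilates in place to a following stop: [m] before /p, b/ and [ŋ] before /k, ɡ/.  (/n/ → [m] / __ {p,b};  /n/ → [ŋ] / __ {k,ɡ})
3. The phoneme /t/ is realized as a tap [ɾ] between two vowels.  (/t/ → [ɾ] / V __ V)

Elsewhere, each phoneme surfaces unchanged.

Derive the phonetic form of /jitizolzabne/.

/j/ — not in any rule's target class → [j].
/i/ (between /j/ and /t/) is in the target of rule 1 but the environment (before a voiced consonant) is not met → [i].
/t/ meets the environment for rule 3 (between two vowels) → [ɾ].
/i/ (between /t/ and /z/): before a voiced consonant, so rule 1 applies → [iː].
/z/ stays [z].
/o/ (between /z/ and /l/) occurs before a voiced consonant → [oː] by rule 1.
/l/ — not in any rule's target class → [l].
/z/ stays [z].
/a/ (between /z/ and /b/) occurs before a voiced consonant → [aː] by rule 1.
/b/ stays [b].
/n/ (between /b/ and /e/) is in the target of rule 2 but the environment (before a labial or velar stop) is not met → [n].
/e/ (word-final) is in the target of rule 1 but the environment (before a voiced consonant) is not met → [e].

[jiɾiːzoːlzaːbne]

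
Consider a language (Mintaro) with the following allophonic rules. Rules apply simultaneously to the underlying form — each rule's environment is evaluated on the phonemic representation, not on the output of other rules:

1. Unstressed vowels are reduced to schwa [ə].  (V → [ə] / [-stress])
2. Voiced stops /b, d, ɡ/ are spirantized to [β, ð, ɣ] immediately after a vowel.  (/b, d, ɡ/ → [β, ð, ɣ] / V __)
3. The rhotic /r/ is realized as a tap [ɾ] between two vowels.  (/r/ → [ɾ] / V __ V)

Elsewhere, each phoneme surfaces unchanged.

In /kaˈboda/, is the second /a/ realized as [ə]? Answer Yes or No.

/a/ (word-final): in an unstressed syllable, so rule 1 applies → [ə].
The actual realization is [ə], which matches [ə].

Yes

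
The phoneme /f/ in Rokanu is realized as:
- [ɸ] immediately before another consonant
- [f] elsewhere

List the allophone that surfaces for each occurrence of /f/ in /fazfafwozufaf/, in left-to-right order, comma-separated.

[f], [f], [ɸ], [f], [f]

Occurrence 1 (position 1): no conditioning environment matches → elsewhere allophone [f].
Occurrence 2 (position 4): no conditioning environment matches → elsewhere allophone [f].
Occurrence 3 (position 6): immediately before another consonant → [ɸ].
Occurrence 4 (position 11): no conditioning environment matches → elsewhere allophone [f].
Occurrence 5 (position 13): no conditioning environment matches → elsewhere allophone [f].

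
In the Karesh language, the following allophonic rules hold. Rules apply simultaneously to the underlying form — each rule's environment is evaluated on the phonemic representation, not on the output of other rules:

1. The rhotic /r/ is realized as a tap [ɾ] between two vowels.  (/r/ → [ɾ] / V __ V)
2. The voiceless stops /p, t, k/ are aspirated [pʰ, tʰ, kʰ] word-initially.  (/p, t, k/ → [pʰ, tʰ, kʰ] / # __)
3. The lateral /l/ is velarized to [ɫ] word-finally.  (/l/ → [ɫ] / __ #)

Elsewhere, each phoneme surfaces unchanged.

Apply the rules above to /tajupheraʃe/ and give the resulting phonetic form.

/t/ — word-initial, word-initially — surfaces as [tʰ] (rule 2).
/a/ (between /t/ and /j/) is unaffected → [a].
/j/ — not in any rule's target class → [j].
/u/ stays [u].
/p/ (between /u/ and /h/) is in the target of rule 2 but the environment (word-initially) is not met → [p].
/h/ (between /p/ and /e/): no rule targets it → [h].
/e/ stays [e].
Rule 1 applies to /r/ (between /e/ and /a/: between two vowels) → [ɾ].
/a/ (between /r/ and /ʃ/): no rule targets it → [a].
/ʃ/ stays [ʃ].
/e/ (word-final) is unaffected → [e].

[tʰajupheɾaʃe]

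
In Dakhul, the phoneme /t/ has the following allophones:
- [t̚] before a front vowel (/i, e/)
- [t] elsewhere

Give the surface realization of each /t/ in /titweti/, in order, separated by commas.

Occurrence 1 (position 1): before a front vowel (/i, e/) → [t̚].
Occurrence 2 (position 3): no conditioning environment matches → elsewhere allophone [t].
Occurrence 3 (position 6): before a front vowel (/i, e/) → [t̚].

[t̚], [t], [t̚]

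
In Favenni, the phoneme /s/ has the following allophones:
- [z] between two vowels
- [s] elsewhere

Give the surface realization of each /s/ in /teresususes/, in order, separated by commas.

Occurrence 1 (position 5): between two vowels → [z].
Occurrence 2 (position 7): between two vowels → [z].
Occurrence 3 (position 9): between two vowels → [z].
Occurrence 4 (position 11): no conditioning environment matches → elsewhere allophone [s].

[z], [z], [z], [s]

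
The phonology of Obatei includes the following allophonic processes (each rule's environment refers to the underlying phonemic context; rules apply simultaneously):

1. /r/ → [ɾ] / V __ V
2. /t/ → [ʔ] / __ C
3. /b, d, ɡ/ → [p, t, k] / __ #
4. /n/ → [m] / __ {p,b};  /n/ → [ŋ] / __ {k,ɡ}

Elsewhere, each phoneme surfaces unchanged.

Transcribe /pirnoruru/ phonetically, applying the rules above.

/p/ stays [p].
/i/ — not in any rule's target class → [i].
/r/ (between /i/ and /n/) is in the target of rule 1 but the environment (between two vowels) is not met → [r].
/n/ (between /r/ and /o/): rule 4 targets it, but not before a labial or velar stop → unchanged [n].
/o/ (between /n/ and /r/): no rule targets it → [o].
/r/ (between /o/ and /u/): between two vowels, so rule 1 applies → [ɾ].
/u/ stays [u].
/r/ meets the environment for rule 1 (between two vowels) → [ɾ].
/u/ (word-final): no rule targets it → [u].

[pirnoɾuɾu]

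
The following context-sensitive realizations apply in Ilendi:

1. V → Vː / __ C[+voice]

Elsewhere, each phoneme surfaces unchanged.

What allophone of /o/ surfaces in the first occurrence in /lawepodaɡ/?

/o/ (between /p/ and /d/): before a voiced consonant, so rule 1 applies → [oː].

[oː]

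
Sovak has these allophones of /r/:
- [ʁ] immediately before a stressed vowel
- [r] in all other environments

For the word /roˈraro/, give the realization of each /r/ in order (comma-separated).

Occurrence 1 (position 1): no conditioning environment matches → elsewhere allophone [r].
Occurrence 2 (position 3): immediately before a stressed vowel → [ʁ].
Occurrence 3 (position 5): no conditioning environment matches → elsewhere allophone [r].

[r], [ʁ], [r]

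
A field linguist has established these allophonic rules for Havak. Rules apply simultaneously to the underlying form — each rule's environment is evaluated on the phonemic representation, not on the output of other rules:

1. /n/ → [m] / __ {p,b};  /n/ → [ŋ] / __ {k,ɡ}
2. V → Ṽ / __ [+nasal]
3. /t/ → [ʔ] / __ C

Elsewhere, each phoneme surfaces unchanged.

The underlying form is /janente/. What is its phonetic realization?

[jãnẽnte]

/j/ stays [j].
/a/ meets the environment for rule 2 (before a nasal consonant) → [ã].
/n/ (between /a/ and /e/) fails the environment for rule 1, so it stays [n].
/e/ (between /n/ and /n/) occurs before a nasal consonant → [ẽ] by rule 2.
/n/ (between /e/ and /t/) fails the environment for rule 1, so it stays [n].
/t/ (between /n/ and /e/) fails the environment for rule 3, so it stays [t].
/e/ (word-final) is in the target of rule 2 but the environment (before a nasal consonant) is not met → [e].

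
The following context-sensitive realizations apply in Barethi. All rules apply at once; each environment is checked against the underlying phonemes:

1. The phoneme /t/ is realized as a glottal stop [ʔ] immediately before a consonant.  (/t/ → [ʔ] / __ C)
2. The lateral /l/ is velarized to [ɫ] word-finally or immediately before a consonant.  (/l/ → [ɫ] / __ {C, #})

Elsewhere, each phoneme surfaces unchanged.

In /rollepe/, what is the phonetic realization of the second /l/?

[l]

/l/ (between /l/ and /e/): rule 2 targets it, but not word-finally or immediately before a consonant → unchanged [l].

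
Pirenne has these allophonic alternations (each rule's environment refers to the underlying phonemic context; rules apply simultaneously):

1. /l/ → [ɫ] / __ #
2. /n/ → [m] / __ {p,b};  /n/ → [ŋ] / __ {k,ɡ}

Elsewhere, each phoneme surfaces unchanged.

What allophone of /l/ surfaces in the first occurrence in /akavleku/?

[l]

/l/ (between /v/ and /e/) fails the environment for rule 1, so it stays [l].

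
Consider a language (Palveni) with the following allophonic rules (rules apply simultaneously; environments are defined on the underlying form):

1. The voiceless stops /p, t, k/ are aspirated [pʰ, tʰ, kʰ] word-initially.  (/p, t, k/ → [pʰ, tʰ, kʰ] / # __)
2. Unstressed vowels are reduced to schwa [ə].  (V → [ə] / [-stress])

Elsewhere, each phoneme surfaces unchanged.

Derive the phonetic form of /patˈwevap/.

[pʰətˈwevəp]

/p/ — word-initial, word-initially — surfaces as [pʰ] (rule 1).
/a/ meets the environment for rule 2 (in an unstressed syllable) → [ə].
/t/ (between /a/ and /w/): rule 1 targets it, but not word-initially → unchanged [t].
/w/ — not in any rule's target class → [w].
/e/ (between /w/ and /v/): rule 2 targets it, but not in an unstressed syllable → unchanged [e].
/v/ — not in any rule's target class → [v].
/a/ (between /v/ and /p/) occurs in an unstressed syllable → [ə] by rule 2.
/p/ (word-final) is in the target of rule 1 but the environment (word-initially) is not met → [p].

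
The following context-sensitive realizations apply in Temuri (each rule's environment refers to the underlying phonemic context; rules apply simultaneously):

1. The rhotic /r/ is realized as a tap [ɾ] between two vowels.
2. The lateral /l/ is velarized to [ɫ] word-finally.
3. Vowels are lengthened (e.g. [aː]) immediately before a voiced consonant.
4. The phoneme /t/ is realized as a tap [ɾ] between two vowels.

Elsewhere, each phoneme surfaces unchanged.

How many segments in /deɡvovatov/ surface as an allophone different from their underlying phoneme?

Segments that undergo a rule: /e/ → [eː] (rule 3); /o/ → [oː] (rule 3); /t/ → [ɾ] (rule 4); /o/ → [oː] (rule 3).
All other segments surface unchanged.

4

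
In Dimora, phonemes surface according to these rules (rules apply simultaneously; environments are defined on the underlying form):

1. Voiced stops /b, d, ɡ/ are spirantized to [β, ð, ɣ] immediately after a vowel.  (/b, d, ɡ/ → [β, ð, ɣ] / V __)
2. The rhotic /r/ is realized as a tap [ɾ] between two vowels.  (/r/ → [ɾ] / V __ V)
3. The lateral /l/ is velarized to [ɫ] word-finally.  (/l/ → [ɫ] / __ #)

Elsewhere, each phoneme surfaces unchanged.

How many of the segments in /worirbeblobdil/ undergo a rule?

Segments that undergo a rule: /r/ → [ɾ] (rule 2); /b/ → [β] (rule 1); /b/ → [β] (rule 1); /l/ → [ɫ] (rule 3).
All other segments surface unchanged.

4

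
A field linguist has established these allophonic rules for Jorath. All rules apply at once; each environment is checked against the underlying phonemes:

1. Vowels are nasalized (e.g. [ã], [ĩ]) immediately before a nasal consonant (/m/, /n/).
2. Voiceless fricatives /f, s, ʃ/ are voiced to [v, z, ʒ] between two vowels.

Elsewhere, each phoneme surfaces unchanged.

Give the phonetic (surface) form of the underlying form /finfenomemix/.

/f/ — word-initial; rule 2 does not apply here → [f].
/i/ — between /f/ and /n/, before a nasal consonant — surfaces as [ĩ] (rule 1).
/n/ — not in any rule's target class → [n].
/f/ (between /n/ and /e/) fails the environment for rule 2, so it stays [f].
/e/ meets the environment for rule 1 (before a nasal consonant) → [ẽ].
/n/ — not in any rule's target class → [n].
/o/ meets the environment for rule 1 (before a nasal consonant) → [õ].
/m/ (between /o/ and /e/) is unaffected → [m].
/e/ — between /m/ and /m/, before a nasal consonant — surfaces as [ẽ] (rule 1).
/m/ — not in any rule's target class → [m].
/i/ (between /m/ and /x/) fails the environment for rule 1, so it stays [i].
/x/ (word-final): no rule targets it → [x].

[fĩnfẽnõmẽmix]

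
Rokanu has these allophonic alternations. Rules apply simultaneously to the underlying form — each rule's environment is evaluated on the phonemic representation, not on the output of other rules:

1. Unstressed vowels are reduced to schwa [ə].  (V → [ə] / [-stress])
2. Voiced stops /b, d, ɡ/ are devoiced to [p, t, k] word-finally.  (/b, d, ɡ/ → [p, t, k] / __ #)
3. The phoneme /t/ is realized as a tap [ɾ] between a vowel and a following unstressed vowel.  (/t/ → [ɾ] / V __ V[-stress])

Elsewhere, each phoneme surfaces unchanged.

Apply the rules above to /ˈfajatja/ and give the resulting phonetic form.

[ˈfajətjə]

/f/ (word-initial) is unaffected → [f].
/a/ — between /f/ and /j/; rule 1 does not apply here → [a].
/j/ — not in any rule's target class → [j].
Rule 1 applies to /a/ (between /j/ and /t/: in an unstressed syllable) → [ə].
/t/ (between /a/ and /j/) is in the target of rule 3 but the environment (between a vowel and a following unstressed vowel) is not met → [t].
/j/ stays [j].
/a/ (word-final) occurs in an unstressed syllable → [ə] by rule 1.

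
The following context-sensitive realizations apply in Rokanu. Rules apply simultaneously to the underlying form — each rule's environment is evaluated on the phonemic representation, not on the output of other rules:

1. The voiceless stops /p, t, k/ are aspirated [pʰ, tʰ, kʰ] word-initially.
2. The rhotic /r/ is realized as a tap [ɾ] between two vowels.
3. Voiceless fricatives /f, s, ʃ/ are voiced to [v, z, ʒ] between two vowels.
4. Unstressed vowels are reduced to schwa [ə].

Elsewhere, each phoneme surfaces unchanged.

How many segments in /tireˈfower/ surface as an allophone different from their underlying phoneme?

6

Segments that undergo a rule: /t/ → [tʰ] (rule 1); /i/ → [ə] (rule 4); /r/ → [ɾ] (rule 2); /e/ → [ə] (rule 4); /f/ → [v] (rule 3); /e/ → [ə] (rule 4).
All other segments surface unchanged.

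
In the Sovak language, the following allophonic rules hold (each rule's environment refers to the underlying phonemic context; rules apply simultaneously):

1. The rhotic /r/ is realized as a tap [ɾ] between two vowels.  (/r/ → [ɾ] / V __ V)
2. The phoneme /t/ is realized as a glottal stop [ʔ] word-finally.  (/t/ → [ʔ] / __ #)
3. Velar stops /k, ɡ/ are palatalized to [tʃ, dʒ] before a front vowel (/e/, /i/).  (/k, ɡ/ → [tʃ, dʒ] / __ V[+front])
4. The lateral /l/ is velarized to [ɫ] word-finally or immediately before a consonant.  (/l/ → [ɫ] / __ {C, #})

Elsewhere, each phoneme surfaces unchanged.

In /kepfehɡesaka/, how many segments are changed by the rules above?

Segments that undergo a rule: /k/ → [tʃ] (rule 3); /ɡ/ → [dʒ] (rule 3).
All other segments surface unchanged.

2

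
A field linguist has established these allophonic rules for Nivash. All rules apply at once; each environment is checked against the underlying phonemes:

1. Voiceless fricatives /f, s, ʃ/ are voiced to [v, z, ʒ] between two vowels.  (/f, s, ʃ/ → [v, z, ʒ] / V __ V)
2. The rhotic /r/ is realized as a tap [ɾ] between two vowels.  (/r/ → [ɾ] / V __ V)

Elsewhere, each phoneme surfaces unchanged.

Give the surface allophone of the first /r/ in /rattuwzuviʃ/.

/r/ — word-initial; rule 2 does not apply here → [r].

[r]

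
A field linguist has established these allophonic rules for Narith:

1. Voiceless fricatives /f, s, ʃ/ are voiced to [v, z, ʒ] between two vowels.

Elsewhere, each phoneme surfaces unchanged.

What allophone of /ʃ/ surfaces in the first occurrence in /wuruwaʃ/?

/ʃ/ (word-final) is in the target of rule 1 but the environment (between two vowels) is not met → [ʃ].

[ʃ]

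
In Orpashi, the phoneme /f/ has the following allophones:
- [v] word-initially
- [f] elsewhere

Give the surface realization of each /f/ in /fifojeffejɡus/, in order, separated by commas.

[v], [f], [f], [f]

Occurrence 1 (position 1): word-initially → [v].
Occurrence 2 (position 3): no conditioning environment matches → elsewhere allophone [f].
Occurrence 3 (position 7): no conditioning environment matches → elsewhere allophone [f].
Occurrence 4 (position 8): no conditioning environment matches → elsewhere allophone [f].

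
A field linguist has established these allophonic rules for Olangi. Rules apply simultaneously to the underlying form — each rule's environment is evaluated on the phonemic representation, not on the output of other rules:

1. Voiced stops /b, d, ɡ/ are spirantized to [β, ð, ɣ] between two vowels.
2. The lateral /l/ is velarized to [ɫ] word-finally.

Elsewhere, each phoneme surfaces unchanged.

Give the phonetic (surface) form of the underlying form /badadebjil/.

[baðaðebjiɫ]

/b/ (word-initial) fails the environment for rule 1, so it stays [b].
/a/ (between /b/ and /d/) is unaffected → [a].
/d/ meets the environment for rule 1 (between two vowels) → [ð].
/a/ (between /d/ and /d/) is unaffected → [a].
/d/ — between /a/ and /e/, between two vowels — surfaces as [ð] (rule 1).
/e/ stays [e].
/b/ (between /e/ and /j/) is in the target of rule 1 but the environment (between two vowels) is not met → [b].
/j/ — not in any rule's target class → [j].
/i/ — not in any rule's target class → [i].
/l/ (word-final): word-finally, so rule 2 applies → [ɫ].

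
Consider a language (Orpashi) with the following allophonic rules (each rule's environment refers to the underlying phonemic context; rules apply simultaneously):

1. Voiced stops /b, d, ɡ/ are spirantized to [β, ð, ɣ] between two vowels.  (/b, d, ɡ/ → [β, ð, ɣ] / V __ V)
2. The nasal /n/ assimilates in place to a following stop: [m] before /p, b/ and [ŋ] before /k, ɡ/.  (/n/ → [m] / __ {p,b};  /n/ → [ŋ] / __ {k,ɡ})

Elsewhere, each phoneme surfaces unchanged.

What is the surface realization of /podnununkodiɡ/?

[podnunuŋkoðiɡ]

/p/ (word-initial): no rule targets it → [p].
/o/ (between /p/ and /d/): no rule targets it → [o].
/d/ (between /o/ and /n/) fails the environment for rule 1, so it stays [d].
/n/ — between /d/ and /u/; rule 2 does not apply here → [n].
/u/ (between /n/ and /n/): no rule targets it → [u].
/n/ — between /u/ and /u/; rule 2 does not apply here → [n].
/u/ stays [u].
/n/ (between /u/ and /k/) occurs before a labial or velar stop → [ŋ] by rule 2.
/k/ (between /n/ and /o/) is unaffected → [k].
/o/ — not in any rule's target class → [o].
/d/ (between /o/ and /i/) occurs between two vowels → [ð] by rule 1.
/i/ — not in any rule's target class → [i].
/ɡ/ — word-final; rule 1 does not apply here → [ɡ].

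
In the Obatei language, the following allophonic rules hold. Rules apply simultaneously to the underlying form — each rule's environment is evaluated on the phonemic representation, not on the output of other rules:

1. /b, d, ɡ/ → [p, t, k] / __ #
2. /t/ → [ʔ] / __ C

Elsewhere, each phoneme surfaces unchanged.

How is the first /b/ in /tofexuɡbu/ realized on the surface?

[b]

/b/ (between /ɡ/ and /u/) fails the environment for rule 1, so it stays [b].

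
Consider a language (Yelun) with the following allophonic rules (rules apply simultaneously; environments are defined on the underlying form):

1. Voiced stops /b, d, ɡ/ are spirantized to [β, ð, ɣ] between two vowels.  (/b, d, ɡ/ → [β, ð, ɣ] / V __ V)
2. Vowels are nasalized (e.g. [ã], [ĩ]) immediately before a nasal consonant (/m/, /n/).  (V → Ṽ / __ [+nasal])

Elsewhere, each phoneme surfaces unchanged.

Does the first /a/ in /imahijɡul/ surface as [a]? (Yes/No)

/a/ — between /m/ and /h/; rule 2 does not apply here → [a].
The actual realization is [a], which matches [a].

Yes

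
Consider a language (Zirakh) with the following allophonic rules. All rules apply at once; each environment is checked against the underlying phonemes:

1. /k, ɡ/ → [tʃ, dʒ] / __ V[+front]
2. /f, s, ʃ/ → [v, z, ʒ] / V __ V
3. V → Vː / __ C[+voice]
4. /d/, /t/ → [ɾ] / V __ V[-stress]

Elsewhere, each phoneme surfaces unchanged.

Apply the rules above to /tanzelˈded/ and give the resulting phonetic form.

/t/ — word-initial; rule 4 does not apply here → [t].
/a/ (between /t/ and /n/): before a voiced consonant, so rule 3 applies → [aː].
/n/ (between /a/ and /z/): no rule targets it → [n].
/z/ — not in any rule's target class → [z].
/e/ (between /z/ and /l/) occurs before a voiced consonant → [eː] by rule 3.
/l/ (between /e/ and /d/): no rule targets it → [l].
/d/ (between /l/ and /e/) is in the target of rule 4 but the environment (between a vowel and a following unstressed vowel) is not met → [d].
/e/ (between /d/ and /d/) occurs before a voiced consonant → [eː] by rule 3.
/d/ (word-final): rule 4 targets it, but not between a vowel and a following unstressed vowel → unchanged [d].

[taːnzeːlˈdeːd]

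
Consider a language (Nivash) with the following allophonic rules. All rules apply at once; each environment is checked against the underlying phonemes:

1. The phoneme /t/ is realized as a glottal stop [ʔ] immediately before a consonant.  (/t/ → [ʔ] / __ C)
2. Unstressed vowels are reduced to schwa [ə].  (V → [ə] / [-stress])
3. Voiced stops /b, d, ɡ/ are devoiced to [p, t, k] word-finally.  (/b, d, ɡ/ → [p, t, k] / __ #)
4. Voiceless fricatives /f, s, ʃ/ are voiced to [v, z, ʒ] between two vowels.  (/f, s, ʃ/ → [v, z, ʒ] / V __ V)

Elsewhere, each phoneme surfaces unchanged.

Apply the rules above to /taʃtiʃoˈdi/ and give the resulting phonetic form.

/t/ (word-initial) is in the target of rule 1 but the environment (immediately before a consonant) is not met → [t].
/a/ (between /t/ and /ʃ/): in an unstressed syllable, so rule 2 applies → [ə].
/ʃ/ (between /a/ and /t/): rule 4 targets it, but not between two vowels → unchanged [ʃ].
/t/ — between /ʃ/ and /i/; rule 1 does not apply here → [t].
/i/ (between /t/ and /ʃ/): in an unstressed syllable, so rule 2 applies → [ə].
/ʃ/ (between /i/ and /o/) occurs between two vowels → [ʒ] by rule 4.
/o/ meets the environment for rule 2 (in an unstressed syllable) → [ə].
/d/ (between /o/ and /i/): rule 3 targets it, but not word-finally → unchanged [d].
/i/ (word-final): rule 2 targets it, but not in an unstressed syllable → unchanged [i].

[təʃtəʒəˈdi]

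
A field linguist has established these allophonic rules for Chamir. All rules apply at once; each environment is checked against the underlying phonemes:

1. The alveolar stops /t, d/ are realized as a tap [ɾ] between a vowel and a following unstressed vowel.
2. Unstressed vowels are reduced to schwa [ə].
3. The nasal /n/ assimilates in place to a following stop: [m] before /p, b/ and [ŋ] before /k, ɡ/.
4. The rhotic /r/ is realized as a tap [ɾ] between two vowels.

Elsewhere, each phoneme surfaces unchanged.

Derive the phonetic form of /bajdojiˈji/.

[bəjdəjəˈji]

Rule 2 applies to /a/ (between /b/ and /j/: in an unstressed syllable) → [ə].
/d/ (between /j/ and /o/): rule 1 targets it, but not between a vowel and a following unstressed vowel → unchanged [d].
/o/ (between /d/ and /j/): in an unstressed syllable, so rule 2 applies → [ə].
/i/ (between /j/ and /j/) occurs in an unstressed syllable → [ə] by rule 2.
/i/ (word-final) is in the target of rule 2 but the environment (in an unstressed syllable) is not met → [i].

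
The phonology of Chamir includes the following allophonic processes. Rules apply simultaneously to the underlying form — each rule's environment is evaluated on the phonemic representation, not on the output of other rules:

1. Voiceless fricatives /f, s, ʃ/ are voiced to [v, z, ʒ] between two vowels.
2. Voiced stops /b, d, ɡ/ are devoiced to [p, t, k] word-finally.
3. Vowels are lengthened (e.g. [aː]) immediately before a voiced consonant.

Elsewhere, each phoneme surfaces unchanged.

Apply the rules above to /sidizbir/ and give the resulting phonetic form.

[siːdiːzbiːr]

/s/ (word-initial) fails the environment for rule 1, so it stays [s].
/i/ (between /s/ and /d/) occurs before a voiced consonant → [iː] by rule 3.
/d/ — between /i/ and /i/; rule 2 does not apply here → [d].
/i/ — between /d/ and /z/, before a voiced consonant — surfaces as [iː] (rule 3).
/z/ (between /i/ and /b/) is unaffected → [z].
/b/ — between /z/ and /i/; rule 2 does not apply here → [b].
/i/ — between /b/ and /r/, before a voiced consonant — surfaces as [iː] (rule 3).
/r/ (word-final): no rule targets it → [r].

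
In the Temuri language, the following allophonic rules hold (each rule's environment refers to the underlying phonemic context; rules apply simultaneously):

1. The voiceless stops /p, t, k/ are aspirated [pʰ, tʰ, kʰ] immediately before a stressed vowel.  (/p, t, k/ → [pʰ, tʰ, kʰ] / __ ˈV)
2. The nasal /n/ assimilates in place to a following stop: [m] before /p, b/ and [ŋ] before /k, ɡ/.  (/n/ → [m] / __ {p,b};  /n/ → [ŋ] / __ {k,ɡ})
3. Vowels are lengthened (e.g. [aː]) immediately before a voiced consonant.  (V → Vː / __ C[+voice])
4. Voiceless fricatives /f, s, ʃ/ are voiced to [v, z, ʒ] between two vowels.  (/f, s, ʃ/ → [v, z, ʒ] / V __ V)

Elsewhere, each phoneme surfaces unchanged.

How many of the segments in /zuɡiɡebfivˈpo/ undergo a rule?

Segments that undergo a rule: /u/ → [uː] (rule 3); /i/ → [iː] (rule 3); /e/ → [eː] (rule 3); /i/ → [iː] (rule 3); /p/ → [pʰ] (rule 1).
All other segments surface unchanged.

5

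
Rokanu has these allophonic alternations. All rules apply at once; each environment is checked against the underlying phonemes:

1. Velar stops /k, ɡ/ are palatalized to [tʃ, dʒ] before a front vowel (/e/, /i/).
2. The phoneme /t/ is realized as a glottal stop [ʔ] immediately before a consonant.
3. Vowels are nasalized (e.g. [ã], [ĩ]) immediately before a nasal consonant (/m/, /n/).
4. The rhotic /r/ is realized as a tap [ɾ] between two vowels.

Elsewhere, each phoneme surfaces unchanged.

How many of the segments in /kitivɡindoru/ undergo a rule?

4

Segments that undergo a rule: /k/ → [tʃ] (rule 1); /ɡ/ → [dʒ] (rule 1); /i/ → [ĩ] (rule 3); /r/ → [ɾ] (rule 4).
All other segments surface unchanged.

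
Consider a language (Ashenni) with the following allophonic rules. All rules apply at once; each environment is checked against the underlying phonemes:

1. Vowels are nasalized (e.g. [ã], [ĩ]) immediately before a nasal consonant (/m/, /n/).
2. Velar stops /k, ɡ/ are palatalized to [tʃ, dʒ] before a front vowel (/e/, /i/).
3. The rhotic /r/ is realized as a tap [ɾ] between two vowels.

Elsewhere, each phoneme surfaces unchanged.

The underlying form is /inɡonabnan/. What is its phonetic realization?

[ĩnɡõnabnãn]

Rule 1 applies to /i/ (word-initial: before a nasal consonant) → [ĩ].
/ɡ/ (between /n/ and /o/) fails the environment for rule 2, so it stays [ɡ].
Rule 1 applies to /o/ (between /ɡ/ and /n/: before a nasal consonant) → [õ].
/a/ (between /n/ and /b/) fails the environment for rule 1, so it stays [a].
/a/ — between /n/ and /n/, before a nasal consonant — surfaces as [ã] (rule 1).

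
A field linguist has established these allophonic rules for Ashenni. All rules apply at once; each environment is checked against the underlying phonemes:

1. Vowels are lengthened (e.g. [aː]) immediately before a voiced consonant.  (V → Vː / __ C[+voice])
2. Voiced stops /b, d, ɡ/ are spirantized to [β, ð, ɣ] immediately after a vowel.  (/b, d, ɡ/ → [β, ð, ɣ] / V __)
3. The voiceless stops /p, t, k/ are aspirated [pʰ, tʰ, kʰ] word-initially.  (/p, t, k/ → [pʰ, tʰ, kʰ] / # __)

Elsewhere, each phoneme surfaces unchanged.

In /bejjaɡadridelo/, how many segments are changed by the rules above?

Segments that undergo a rule: /e/ → [eː] (rule 1); /a/ → [aː] (rule 1); /ɡ/ → [ɣ] (rule 2); /a/ → [aː] (rule 1); /d/ → [ð] (rule 2); /i/ → [iː] (rule 1); /d/ → [ð] (rule 2); /e/ → [eː] (rule 1).
All other segments surface unchanged.

8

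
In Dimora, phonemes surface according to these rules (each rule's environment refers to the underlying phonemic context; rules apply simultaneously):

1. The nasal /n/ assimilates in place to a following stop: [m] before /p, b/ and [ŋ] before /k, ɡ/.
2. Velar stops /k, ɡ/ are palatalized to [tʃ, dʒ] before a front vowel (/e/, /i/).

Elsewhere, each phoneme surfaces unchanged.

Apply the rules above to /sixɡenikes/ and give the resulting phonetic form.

[sixdʒenitʃes]

/s/ (word-initial): no rule targets it → [s].
/i/ stays [i].
/x/ (between /i/ and /ɡ/) is unaffected → [x].
/ɡ/ (between /x/ and /e/) occurs before a front vowel → [dʒ] by rule 2.
/e/ — not in any rule's target class → [e].
/n/ (between /e/ and /i/) fails the environment for rule 1, so it stays [n].
/i/ (between /n/ and /k/): no rule targets it → [i].
/k/ meets the environment for rule 2 (before a front vowel) → [tʃ].
/e/ (between /k/ and /s/) is unaffected → [e].
/s/ stays [s].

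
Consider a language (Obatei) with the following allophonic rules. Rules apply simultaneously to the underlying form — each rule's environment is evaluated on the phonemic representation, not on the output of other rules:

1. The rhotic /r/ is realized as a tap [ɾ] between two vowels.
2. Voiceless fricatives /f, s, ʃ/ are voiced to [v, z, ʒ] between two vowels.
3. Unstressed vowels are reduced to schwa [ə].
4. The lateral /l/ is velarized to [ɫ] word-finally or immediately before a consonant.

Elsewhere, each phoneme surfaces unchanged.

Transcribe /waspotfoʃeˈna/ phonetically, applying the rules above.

[wəspətfəʒəˈna]

/w/ stays [w].
/a/ (between /w/ and /s/) occurs in an unstressed syllable → [ə] by rule 3.
/s/ (between /a/ and /p/): rule 2 targets it, but not between two vowels → unchanged [s].
/p/ stays [p].
/o/ meets the environment for rule 3 (in an unstressed syllable) → [ə].
/t/ stays [t].
/f/ — between /t/ and /o/; rule 2 does not apply here → [f].
/o/ (between /f/ and /ʃ/): in an unstressed syllable, so rule 3 applies → [ə].
/ʃ/ — between /o/ and /e/, between two vowels — surfaces as [ʒ] (rule 2).
/e/ meets the environment for rule 3 (in an unstressed syllable) → [ə].
/n/ (between /e/ and /a/): no rule targets it → [n].
/a/ (word-final) is in the target of rule 3 but the environment (in an unstressed syllable) is not met → [a].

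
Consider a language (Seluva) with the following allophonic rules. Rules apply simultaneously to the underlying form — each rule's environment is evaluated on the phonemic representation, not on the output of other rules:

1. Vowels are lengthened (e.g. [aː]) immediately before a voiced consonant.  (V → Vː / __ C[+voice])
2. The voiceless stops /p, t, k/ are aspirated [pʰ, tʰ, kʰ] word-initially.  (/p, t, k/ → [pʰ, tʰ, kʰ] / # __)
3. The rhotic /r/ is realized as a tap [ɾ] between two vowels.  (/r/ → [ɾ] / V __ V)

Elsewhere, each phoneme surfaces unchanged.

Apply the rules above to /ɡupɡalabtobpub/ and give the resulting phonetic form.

/ɡ/ (word-initial) is unaffected → [ɡ].
/u/ (between /ɡ/ and /p/): rule 1 targets it, but not before a voiced consonant → unchanged [u].
/p/ (between /u/ and /ɡ/) fails the environment for rule 2, so it stays [p].
/ɡ/ (between /p/ and /a/): no rule targets it → [ɡ].
/a/ (between /ɡ/ and /l/) occurs before a voiced consonant → [aː] by rule 1.
/l/ stays [l].
/a/ meets the environment for rule 1 (before a voiced consonant) → [aː].
/b/ — not in any rule's target class → [b].
/t/ (between /b/ and /o/) is in the target of rule 2 but the environment (word-initially) is not met → [t].
Rule 1 applies to /o/ (between /t/ and /b/: before a voiced consonant) → [oː].
/b/ — not in any rule's target class → [b].
/p/ (between /b/ and /u/) fails the environment for rule 2, so it stays [p].
Rule 1 applies to /u/ (between /p/ and /b/: before a voiced consonant) → [uː].
/b/ — not in any rule's target class → [b].

[ɡupɡaːlaːbtoːbpuːb]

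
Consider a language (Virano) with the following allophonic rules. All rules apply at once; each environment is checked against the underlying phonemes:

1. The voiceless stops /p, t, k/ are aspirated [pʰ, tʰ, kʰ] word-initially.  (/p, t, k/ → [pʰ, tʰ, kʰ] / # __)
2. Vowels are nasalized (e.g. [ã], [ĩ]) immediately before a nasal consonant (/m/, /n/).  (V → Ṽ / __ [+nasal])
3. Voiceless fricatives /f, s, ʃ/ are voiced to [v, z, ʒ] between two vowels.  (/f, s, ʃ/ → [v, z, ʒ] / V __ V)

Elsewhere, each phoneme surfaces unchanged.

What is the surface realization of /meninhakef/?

Rule 2 applies to /e/ (between /m/ and /n/: before a nasal consonant) → [ẽ].
/i/ — between /n/ and /n/, before a nasal consonant — surfaces as [ĩ] (rule 2).
/a/ (between /h/ and /k/): rule 2 targets it, but not before a nasal consonant → unchanged [a].
/k/ (between /a/ and /e/) is in the target of rule 1 but the environment (word-initially) is not met → [k].
/e/ (between /k/ and /f/) is in the target of rule 2 but the environment (before a nasal consonant) is not met → [e].
/f/ — word-final; rule 3 does not apply here → [f].

[mẽnĩnhakef]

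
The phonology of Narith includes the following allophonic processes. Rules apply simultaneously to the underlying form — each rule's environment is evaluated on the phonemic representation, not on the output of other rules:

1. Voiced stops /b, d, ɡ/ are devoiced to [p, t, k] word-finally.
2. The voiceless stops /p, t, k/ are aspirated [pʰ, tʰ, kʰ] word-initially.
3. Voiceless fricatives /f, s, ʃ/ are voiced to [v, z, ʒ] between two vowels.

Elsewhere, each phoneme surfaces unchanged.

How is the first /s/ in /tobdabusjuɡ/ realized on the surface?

[s]

/s/ — between /u/ and /j/; rule 3 does not apply here → [s].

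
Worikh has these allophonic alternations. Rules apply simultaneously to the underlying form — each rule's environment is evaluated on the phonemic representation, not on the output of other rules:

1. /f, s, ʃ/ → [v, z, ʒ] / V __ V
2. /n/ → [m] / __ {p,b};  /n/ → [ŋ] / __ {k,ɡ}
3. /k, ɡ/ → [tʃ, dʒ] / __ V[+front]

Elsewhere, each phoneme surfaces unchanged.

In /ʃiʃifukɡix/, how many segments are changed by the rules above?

Segments that undergo a rule: /ʃ/ → [ʒ] (rule 1); /f/ → [v] (rule 1); /ɡ/ → [dʒ] (rule 3).
All other segments surface unchanged.

3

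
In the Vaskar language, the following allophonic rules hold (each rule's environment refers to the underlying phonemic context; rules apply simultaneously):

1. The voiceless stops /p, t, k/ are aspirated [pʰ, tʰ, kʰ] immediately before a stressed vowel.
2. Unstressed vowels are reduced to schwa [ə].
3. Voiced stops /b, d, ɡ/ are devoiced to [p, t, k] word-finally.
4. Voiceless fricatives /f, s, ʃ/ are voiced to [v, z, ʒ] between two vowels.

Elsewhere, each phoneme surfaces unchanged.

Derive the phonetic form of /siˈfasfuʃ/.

[səˈvasfəʃ]

/s/ (word-initial): rule 4 targets it, but not between two vowels → unchanged [s].
Rule 2 applies to /i/ (between /s/ and /f/: in an unstressed syllable) → [ə].
/f/ meets the environment for rule 4 (between two vowels) → [v].
/a/ (between /f/ and /s/) is in the target of rule 2 but the environment (in an unstressed syllable) is not met → [a].
/s/ — between /a/ and /f/; rule 4 does not apply here → [s].
/f/ — between /s/ and /u/; rule 4 does not apply here → [f].
/u/ meets the environment for rule 2 (in an unstressed syllable) → [ə].
/ʃ/ (word-final) is in the target of rule 4 but the environment (between two vowels) is not met → [ʃ].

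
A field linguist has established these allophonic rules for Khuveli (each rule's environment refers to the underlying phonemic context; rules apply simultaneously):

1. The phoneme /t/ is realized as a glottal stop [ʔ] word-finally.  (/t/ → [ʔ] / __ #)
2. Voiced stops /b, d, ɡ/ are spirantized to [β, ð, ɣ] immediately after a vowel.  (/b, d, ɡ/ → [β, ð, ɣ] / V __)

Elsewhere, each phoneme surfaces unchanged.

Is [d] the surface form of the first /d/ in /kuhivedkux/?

/d/ — between /e/ and /k/, immediately after a vowel — surfaces as [ð] (rule 2).
The actual realization is [ð], not [d].

No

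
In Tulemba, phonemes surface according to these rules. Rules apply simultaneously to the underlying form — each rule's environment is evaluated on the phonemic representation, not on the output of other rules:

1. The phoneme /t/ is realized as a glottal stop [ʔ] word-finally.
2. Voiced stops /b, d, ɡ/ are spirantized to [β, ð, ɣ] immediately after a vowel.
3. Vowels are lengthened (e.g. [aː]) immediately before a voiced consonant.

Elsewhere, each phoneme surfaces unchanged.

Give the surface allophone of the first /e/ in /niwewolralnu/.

/e/ meets the environment for rule 3 (before a voiced consonant) → [eː].

[eː]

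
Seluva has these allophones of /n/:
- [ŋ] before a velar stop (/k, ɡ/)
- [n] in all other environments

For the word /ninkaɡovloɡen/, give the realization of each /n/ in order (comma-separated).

Occurrence 1 (position 1): no conditioning environment matches → elsewhere allophone [n].
Occurrence 2 (position 3): before a velar stop → [ŋ].
Occurrence 3 (position 13): no conditioning environment matches → elsewhere allophone [n].

[n], [ŋ], [n]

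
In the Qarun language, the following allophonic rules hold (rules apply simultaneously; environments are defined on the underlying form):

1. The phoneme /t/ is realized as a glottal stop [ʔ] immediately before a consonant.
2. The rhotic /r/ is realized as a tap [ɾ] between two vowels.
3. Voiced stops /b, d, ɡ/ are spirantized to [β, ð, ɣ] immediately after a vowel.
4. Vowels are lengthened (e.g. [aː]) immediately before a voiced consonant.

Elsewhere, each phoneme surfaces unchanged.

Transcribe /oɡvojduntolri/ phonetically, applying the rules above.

/o/ (word-initial) occurs before a voiced consonant → [oː] by rule 4.
/ɡ/ (between /o/ and /v/): immediately after a vowel, so rule 3 applies → [ɣ].
/v/ (between /ɡ/ and /o/) is unaffected → [v].
/o/ meets the environment for rule 4 (before a voiced consonant) → [oː].
/j/ — not in any rule's target class → [j].
/d/ (between /j/ and /u/) is in the target of rule 3 but the environment (immediately after a vowel) is not met → [d].
Rule 4 applies to /u/ (between /d/ and /n/: before a voiced consonant) → [uː].
/n/ — not in any rule's target class → [n].
/t/ (between /n/ and /o/) is in the target of rule 1 but the environment (immediately before a consonant) is not met → [t].
/o/ (between /t/ and /l/) occurs before a voiced consonant → [oː] by rule 4.
/l/ (between /o/ and /r/): no rule targets it → [l].
/r/ (between /l/ and /i/): rule 2 targets it, but not between two vowels → unchanged [r].
/i/ — word-final; rule 4 does not apply here → [i].

[oːɣvoːjduːntoːlri]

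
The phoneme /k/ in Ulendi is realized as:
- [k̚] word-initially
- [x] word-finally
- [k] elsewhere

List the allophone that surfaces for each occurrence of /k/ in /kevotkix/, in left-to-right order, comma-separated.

[k̚], [k]

Occurrence 1 (position 1): word-initially → [k̚].
Occurrence 2 (position 6): no conditioning environment matches → elsewhere allophone [k].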